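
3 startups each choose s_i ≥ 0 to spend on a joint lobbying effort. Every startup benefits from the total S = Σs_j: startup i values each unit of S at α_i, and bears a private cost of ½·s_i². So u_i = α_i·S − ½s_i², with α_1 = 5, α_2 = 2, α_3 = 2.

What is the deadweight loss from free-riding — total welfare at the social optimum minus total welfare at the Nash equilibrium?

57

Startup i's FOC: ∂u_i/∂s_i = α_i − s_i = 0, so s_i* = α_i.
NE contributions = (5, 2, 2); S = 9.
W^NE = (Σα)·S − ½Σα_i² = 9² − ½·33 = 64.5.
Planner sets s_i = Σα_j = 9 for every i, so S^SO = 3·9 = 27.
W^SO = (Σα)·S^SO − ½·3·(Σα)² = (3/2)·9² = 121.5.
Deadweight loss = W^SO − W^NE = 57.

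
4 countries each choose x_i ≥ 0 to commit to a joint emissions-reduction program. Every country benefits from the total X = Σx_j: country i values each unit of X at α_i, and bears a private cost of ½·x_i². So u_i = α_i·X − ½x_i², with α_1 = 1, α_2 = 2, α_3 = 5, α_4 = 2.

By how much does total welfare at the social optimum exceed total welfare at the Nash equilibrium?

Country i's FOC: ∂u_i/∂x_i = α_i − x_i = 0, so x_i* = α_i.
NE contributions = (1, 2, 5, 2); X = 10.
W^NE = (Σα)·X − ½Σα_i² = 10² − ½·34 = 83.
Planner sets x_i = Σα_j = 10 for every i, so X^SO = 4·10 = 40.
W^SO = (Σα)·X^SO − ½·4·(Σα)² = (4/2)·10² = 200.
Deadweight loss = W^SO − W^NE = 117.

117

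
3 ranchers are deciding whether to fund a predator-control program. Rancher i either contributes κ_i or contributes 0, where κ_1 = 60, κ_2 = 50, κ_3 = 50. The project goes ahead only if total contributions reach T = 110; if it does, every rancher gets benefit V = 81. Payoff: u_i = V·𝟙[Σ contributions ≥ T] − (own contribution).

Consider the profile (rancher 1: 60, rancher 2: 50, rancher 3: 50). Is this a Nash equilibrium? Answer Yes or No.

Total = 160 ≥ 110: provided.
Rancher 1 (pledges 60, payoff 21): dropping to 0 → total 100, payoff 0. No gain.
Rancher 2 (pledges 50, payoff 31): dropping to 0 → total 110, payoff 81. Profitable deviation.

No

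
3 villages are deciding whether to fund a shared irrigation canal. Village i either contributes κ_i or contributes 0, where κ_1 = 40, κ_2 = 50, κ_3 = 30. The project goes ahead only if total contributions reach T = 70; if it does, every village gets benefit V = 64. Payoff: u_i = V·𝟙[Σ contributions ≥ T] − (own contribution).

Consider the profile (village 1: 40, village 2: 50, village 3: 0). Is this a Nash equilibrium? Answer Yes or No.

Yes

Total = 90 ≥ 70: provided.
Village 1 (pledges 40, payoff 24): dropping to 0 → total 50, payoff 0. No gain.
Village 2 (pledges 50, payoff 14): dropping to 0 → total 40, payoff 0. No gain.
Village 3 (pledges 0, payoff 64): pledging 30 → total 120, payoff 34. No gain.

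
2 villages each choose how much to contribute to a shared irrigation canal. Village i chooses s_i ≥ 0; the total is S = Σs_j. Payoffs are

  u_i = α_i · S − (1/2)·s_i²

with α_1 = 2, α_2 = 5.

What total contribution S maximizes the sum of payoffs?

Planner FOC: ∂(Σu_j)/∂s_i = (Σα_j) − s_i = 0, so s_i^SO = Σα_j = 7 for every i; S^SO = 14.

14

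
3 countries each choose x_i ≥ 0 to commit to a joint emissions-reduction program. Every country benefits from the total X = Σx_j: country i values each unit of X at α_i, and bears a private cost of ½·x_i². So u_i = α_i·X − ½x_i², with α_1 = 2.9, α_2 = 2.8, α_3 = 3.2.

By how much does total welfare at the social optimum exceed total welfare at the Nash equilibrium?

Country i's FOC: ∂u_i/∂x_i = α_i − x_i = 0, so x_i* = α_i.
NE contributions = (2.9, 2.8, 3.2); X = 8.9.
W^NE = (Σα)·X − ½Σα_i² = 8.9² − ½·26.49 = 65.965.
Planner sets x_i = Σα_j = 8.9 for every i, so X^SO = 3·8.9 = 26.7.
W^SO = (Σα)·X^SO − ½·3·(Σα)² = (3/2)·8.9² = 118.815.
Deadweight loss = W^SO − W^NE = 52.85.

52.85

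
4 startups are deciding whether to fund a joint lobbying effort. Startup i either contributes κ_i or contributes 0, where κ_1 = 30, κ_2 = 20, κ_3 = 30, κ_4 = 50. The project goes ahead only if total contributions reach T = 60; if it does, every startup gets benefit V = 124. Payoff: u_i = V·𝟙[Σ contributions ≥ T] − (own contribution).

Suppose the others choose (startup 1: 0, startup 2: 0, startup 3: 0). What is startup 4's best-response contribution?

0

Others' total = 0. Even contributing 50 gives 50 < 60: no benefit either way.
Best response: 0.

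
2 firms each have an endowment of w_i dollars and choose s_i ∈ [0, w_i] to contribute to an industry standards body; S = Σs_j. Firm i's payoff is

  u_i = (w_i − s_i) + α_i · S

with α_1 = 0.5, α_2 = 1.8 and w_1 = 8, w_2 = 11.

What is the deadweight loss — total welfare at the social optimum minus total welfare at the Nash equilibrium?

∂u_i/∂s_i = α_i − 1, so firm i contributes w_i if α_i > 1, else 0.
α_i > 1 for i ∈ {2}; NE contributions (0, 11), S = 11.
W^NE = Σw_i − S^NE + (Σα_i)·S^NE = 19 + 1.3·11 = 33.3.
Planner: ∂(Σu_j)/∂s_i = Σα_j − 1 = 1.3 > 0, so everyone contributes w_i; S^SO = 19, W^SO = 19 + 1.3·19 = 43.7.
Deadweight loss = 10.4.

10.4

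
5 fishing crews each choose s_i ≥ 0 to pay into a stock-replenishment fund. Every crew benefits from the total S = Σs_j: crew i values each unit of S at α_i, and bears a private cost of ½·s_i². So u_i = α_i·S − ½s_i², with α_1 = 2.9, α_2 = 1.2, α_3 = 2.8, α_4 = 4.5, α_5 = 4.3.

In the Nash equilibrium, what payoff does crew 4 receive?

60.525

Crew i's FOC: ∂u_i/∂s_i = α_i − s_i = 0, so s_i* = α_i.
NE contributions = (2.9, 1.2, 2.8, 4.5, 4.3); S = 15.7.
u_4 = α_4·S − ½·(s_4)² = 4.5·15.7 − ½·4.5² = 60.525.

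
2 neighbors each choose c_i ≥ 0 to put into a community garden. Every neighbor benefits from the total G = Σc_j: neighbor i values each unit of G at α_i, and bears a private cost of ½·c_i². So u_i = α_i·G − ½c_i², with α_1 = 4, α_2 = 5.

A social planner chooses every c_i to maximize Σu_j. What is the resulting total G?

18

Planner FOC: ∂(Σu_j)/∂c_i = (Σα_j) − c_i = 0, so c_i^SO = Σα_j = 9 for every i; G^SO = 18.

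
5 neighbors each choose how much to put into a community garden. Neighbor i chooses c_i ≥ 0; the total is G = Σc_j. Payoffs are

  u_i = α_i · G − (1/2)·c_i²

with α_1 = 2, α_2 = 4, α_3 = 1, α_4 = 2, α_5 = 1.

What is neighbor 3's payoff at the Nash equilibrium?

Neighbor i's FOC: ∂u_i/∂c_i = α_i − c_i = 0, so c_i* = α_i.
NE contributions = (2, 4, 1, 2, 1); G = 10.
u_3 = α_3·G − ½·(c_3)² = 1·10 − ½·1² = 9.5.

9.5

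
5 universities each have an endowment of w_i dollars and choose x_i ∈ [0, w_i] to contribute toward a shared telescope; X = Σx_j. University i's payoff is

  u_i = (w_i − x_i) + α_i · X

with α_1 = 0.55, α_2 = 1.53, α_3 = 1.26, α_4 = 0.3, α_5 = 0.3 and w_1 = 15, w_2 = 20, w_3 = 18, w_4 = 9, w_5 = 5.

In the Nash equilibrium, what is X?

38

∂u_i/∂x_i = α_i − 1, so university i contributes w_i if α_i > 1, else 0.
α_i > 1 for i ∈ {2, 3}; NE contributions (0, 20, 18, 0, 0), X = 38.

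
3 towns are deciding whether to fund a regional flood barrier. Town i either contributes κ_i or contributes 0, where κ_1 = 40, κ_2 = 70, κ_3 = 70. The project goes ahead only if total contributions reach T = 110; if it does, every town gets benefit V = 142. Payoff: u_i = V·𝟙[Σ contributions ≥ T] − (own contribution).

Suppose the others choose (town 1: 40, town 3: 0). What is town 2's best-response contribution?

70

Others' total = 40. Contributing 70 brings total to 110 ≥ 110: gain V − κ_2 = 72.
Best response: 70.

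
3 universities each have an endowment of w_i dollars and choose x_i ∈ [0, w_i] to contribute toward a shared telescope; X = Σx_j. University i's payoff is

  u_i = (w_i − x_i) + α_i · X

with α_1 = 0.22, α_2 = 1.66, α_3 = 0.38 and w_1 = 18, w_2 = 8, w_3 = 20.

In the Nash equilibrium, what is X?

8

∂u_i/∂x_i = α_i − 1, so university i contributes w_i if α_i > 1, else 0.
α_i > 1 for i ∈ {2}; NE contributions (0, 8, 0), X = 8.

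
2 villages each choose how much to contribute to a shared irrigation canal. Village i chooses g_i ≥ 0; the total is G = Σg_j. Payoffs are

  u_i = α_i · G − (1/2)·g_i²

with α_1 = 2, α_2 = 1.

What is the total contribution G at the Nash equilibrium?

3

Village i's FOC: ∂u_i/∂g_i = α_i − g_i = 0, so g_i* = α_i.
NE contributions = (2, 1); G = 3.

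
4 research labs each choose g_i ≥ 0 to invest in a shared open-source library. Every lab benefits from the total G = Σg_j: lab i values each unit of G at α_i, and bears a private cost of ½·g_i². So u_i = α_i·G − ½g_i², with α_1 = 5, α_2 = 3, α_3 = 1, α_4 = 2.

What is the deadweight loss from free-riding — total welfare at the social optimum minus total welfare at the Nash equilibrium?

140.5

Lab i's FOC: ∂u_i/∂g_i = α_i − g_i = 0, so g_i* = α_i.
NE contributions = (5, 3, 1, 2); G = 11.
W^NE = (Σα)·G − ½Σα_i² = 11² − ½·39 = 101.5.
Planner sets g_i = Σα_j = 11 for every i, so G^SO = 4·11 = 44.
W^SO = (Σα)·G^SO − ½·4·(Σα)² = (4/2)·11² = 242.
Deadweight loss = W^SO − W^NE = 140.5.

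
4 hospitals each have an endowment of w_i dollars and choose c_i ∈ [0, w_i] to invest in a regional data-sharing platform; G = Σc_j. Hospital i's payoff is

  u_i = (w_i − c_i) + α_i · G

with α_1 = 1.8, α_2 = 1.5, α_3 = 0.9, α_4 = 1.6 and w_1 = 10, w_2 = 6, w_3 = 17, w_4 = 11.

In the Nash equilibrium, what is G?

27

∂u_i/∂c_i = α_i − 1, so hospital i contributes w_i if α_i > 1, else 0.
α_i > 1 for i ∈ {1, 2, 4}; NE contributions (10, 6, 0, 11), G = 27.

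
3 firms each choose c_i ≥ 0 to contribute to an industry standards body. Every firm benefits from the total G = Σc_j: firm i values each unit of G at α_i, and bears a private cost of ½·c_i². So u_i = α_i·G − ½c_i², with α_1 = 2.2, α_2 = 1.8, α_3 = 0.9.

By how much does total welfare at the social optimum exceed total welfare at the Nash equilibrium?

Firm i's FOC: ∂u_i/∂c_i = α_i − c_i = 0, so c_i* = α_i.
NE contributions = (2.2, 1.8, 0.9); G = 4.9.
W^NE = (Σα)·G − ½Σα_i² = 4.9² − ½·8.89 = 19.565.
Planner sets c_i = Σα_j = 4.9 for every i, so G^SO = 3·4.9 = 14.7.
W^SO = (Σα)·G^SO − ½·3·(Σα)² = (3/2)·4.9² = 36.015.
Deadweight loss = W^SO − W^NE = 16.45.

16.45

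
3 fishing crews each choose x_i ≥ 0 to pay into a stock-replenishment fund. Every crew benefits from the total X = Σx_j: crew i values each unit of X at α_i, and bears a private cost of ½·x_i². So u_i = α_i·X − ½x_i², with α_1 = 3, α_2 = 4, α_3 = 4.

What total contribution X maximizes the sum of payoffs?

33

Planner FOC: ∂(Σu_j)/∂x_i = (Σα_j) − x_i = 0, so x_i^SO = Σα_j = 11 for every i; X^SO = 33.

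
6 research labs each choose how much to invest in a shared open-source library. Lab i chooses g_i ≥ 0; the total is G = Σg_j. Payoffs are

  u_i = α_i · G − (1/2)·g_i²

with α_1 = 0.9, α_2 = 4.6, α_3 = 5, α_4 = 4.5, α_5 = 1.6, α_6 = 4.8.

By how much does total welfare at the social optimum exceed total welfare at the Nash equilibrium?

Lab i's FOC: ∂u_i/∂g_i = α_i − g_i = 0, so g_i* = α_i.
NE contributions = (0.9, 4.6, 5, 4.5, 1.6, 4.8); G = 21.4.
W^NE = (Σα)·G − ½Σα_i² = 21.4² − ½·92.82 = 411.55.
Planner sets g_i = Σα_j = 21.4 for every i, so G^SO = 6·21.4 = 128.4.
W^SO = (Σα)·G^SO − ½·6·(Σα)² = (6/2)·21.4² = 1373.88.
Deadweight loss = W^SO − W^NE = 962.33.

962.33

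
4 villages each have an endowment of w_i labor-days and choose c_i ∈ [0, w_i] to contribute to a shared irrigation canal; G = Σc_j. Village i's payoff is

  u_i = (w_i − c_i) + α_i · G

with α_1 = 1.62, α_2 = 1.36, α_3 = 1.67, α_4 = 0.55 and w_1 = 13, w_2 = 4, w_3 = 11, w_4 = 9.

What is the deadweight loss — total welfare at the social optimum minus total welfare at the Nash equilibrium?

37.8

∂u_i/∂c_i = α_i − 1, so village i contributes w_i if α_i > 1, else 0.
α_i > 1 for i ∈ {1, 2, 3}; NE contributions (13, 4, 11, 0), G = 28.
W^NE = Σw_i − G^NE + (Σα_i)·G^NE = 37 + 4.2·28 = 154.6.
Planner: ∂(Σu_j)/∂c_i = Σα_j − 1 = 4.2 > 0, so everyone contributes w_i; G^SO = 37, W^SO = 37 + 4.2·37 = 192.4.
Deadweight loss = 37.8.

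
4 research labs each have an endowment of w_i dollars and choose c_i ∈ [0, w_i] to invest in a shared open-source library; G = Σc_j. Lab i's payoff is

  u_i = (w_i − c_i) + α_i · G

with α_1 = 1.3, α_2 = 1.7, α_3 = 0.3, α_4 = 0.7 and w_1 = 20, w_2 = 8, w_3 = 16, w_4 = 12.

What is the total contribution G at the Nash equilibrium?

28

∂u_i/∂c_i = α_i − 1, so lab i contributes w_i if α_i > 1, else 0.
α_i > 1 for i ∈ {1, 2}; NE contributions (20, 8, 0, 0), G = 28.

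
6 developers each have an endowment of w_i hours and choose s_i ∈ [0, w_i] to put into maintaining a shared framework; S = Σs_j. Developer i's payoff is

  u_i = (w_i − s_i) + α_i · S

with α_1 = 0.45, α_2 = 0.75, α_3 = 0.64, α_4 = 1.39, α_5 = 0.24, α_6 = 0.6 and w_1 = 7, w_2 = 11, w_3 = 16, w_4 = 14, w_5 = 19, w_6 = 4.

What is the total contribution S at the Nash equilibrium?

∂u_i/∂s_i = α_i − 1, so developer i contributes w_i if α_i > 1, else 0.
α_i > 1 for i ∈ {4}; NE contributions (0, 0, 0, 14, 0, 0), S = 14.

14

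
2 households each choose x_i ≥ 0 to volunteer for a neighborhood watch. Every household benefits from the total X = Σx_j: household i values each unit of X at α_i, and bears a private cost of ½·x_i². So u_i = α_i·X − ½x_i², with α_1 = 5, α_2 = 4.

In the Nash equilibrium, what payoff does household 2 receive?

28

Household i's FOC: ∂u_i/∂x_i = α_i − x_i = 0, so x_i* = α_i.
NE contributions = (5, 4); X = 9.
u_2 = α_2·X − ½·(x_2)² = 4·9 − ½·4² = 28.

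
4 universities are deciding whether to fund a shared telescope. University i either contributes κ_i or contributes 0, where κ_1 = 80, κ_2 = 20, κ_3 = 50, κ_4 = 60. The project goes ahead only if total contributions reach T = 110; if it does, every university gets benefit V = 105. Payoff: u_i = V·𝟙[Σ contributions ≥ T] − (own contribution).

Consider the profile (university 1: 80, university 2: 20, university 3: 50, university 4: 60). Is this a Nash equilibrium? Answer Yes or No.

Total = 210 ≥ 110: provided.
University 1 (pledges 80, payoff 25): dropping to 0 → total 130, payoff 105. Profitable deviation.

No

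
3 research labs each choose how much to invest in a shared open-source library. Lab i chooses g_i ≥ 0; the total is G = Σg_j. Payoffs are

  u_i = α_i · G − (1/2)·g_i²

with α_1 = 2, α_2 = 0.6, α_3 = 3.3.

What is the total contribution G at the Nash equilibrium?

Lab i's FOC: ∂u_i/∂g_i = α_i − g_i = 0, so g_i* = α_i.
NE contributions = (2, 0.6, 3.3); G = 5.9.

5.9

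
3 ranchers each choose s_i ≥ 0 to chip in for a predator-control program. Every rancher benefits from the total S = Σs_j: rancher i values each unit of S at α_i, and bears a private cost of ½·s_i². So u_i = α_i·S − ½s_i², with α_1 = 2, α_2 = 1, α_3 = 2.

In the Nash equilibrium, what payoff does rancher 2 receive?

Rancher i's FOC: ∂u_i/∂s_i = α_i − s_i = 0, so s_i* = α_i.
NE contributions = (2, 1, 2); S = 5.
u_2 = α_2·S − ½·(s_2)² = 1·5 − ½·1² = 4.5.

4.5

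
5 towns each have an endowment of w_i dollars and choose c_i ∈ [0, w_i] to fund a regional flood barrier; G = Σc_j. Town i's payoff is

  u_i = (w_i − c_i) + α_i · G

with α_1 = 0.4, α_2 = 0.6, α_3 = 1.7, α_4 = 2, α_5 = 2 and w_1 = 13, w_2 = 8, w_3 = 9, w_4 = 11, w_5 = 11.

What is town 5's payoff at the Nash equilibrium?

62

∂u_i/∂c_i = α_i − 1, so town i contributes w_i if α_i > 1, else 0.
α_i > 1 for i ∈ {3, 4, 5}; NE contributions (0, 0, 9, 11, 11), G = 31.
u_5 = (11 − 11) + 2·31 = 62.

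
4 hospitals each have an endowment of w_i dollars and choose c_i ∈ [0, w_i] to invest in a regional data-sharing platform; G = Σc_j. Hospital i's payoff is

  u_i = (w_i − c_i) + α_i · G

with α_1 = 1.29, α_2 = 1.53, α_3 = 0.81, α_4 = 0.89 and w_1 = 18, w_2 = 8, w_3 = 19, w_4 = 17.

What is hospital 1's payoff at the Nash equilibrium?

33.54

∂u_i/∂c_i = α_i − 1, so hospital i contributes w_i if α_i > 1, else 0.
α_i > 1 for i ∈ {1, 2}; NE contributions (18, 8, 0, 0), G = 26.
u_1 = (18 − 18) + 1.29·26 = 33.54.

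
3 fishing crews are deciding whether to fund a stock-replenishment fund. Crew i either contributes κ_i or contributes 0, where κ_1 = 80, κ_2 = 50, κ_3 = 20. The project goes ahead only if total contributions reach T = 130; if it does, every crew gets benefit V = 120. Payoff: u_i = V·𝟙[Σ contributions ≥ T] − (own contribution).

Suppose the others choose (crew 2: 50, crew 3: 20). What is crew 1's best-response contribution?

Others' total = 70. Contributing 80 brings total to 150 ≥ 130: gain V − κ_1 = 40.
Best response: 80.

80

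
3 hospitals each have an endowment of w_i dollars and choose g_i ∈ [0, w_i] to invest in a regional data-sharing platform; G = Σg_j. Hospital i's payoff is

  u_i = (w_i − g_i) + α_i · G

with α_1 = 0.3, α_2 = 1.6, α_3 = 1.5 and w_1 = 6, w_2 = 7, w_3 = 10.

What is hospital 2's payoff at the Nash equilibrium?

∂u_i/∂g_i = α_i − 1, so hospital i contributes w_i if α_i > 1, else 0.
α_i > 1 for i ∈ {2, 3}; NE contributions (0, 7, 10), G = 17.
u_2 = (7 − 7) + 1.6·17 = 27.2.

27.2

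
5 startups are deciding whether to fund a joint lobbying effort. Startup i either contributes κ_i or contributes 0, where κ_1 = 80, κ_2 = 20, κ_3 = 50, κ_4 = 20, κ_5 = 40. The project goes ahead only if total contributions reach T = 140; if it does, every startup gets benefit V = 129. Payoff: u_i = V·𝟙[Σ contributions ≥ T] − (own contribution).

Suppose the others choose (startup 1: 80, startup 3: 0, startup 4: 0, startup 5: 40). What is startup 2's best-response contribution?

Others' total = 120. Contributing 20 brings total to 140 ≥ 140: gain V − κ_2 = 109.
Best response: 20.

20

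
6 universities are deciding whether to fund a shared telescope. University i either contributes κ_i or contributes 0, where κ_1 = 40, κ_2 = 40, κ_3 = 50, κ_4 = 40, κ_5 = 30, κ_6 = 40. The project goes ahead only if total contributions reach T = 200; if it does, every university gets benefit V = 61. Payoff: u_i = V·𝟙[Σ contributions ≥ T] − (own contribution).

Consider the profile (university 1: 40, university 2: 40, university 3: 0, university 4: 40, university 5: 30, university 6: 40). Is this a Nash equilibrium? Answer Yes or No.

No

Total = 190 < 200: not provided.
University 1 (pledges 40, payoff -40): dropping to 0 → total 150, payoff 0. Profitable deviation.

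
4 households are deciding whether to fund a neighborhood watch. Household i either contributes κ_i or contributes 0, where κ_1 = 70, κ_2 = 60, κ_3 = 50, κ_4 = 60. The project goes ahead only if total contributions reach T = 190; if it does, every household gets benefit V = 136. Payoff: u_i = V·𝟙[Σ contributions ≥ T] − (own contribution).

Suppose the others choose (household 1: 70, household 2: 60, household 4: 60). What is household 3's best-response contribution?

0

Others' total = 190 ≥ 190; contributing adds cost 50 for no extra benefit.
Best response: 0.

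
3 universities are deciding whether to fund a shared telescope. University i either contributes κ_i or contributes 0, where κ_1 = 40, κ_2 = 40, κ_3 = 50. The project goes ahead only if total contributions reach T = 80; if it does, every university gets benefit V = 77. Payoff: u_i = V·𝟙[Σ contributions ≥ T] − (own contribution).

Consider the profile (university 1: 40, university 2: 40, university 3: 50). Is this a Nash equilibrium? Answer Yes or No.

No

Total = 130 ≥ 80: provided.
University 1 (pledges 40, payoff 37): dropping to 0 → total 90, payoff 77. Profitable deviation.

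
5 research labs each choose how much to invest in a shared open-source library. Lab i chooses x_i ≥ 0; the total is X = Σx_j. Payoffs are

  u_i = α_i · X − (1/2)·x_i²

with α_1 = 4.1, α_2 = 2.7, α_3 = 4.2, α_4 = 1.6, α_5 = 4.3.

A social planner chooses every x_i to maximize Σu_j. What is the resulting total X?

Planner FOC: ∂(Σu_j)/∂x_i = (Σα_j) − x_i = 0, so x_i^SO = Σα_j = 16.9 for every i; X^SO = 84.5.

84.5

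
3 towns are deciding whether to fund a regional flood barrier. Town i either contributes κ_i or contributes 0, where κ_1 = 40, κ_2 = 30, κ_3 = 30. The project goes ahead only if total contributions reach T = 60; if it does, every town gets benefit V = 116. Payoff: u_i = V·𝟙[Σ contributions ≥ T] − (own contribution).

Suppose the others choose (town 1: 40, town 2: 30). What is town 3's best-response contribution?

Others' total = 70 ≥ 60; contributing adds cost 30 for no extra benefit.
Best response: 0.

0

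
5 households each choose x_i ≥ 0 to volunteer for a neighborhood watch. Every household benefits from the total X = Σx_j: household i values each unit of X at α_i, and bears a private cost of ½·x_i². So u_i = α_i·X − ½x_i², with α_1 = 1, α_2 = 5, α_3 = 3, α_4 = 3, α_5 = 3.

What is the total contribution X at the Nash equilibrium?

15

Household i's FOC: ∂u_i/∂x_i = α_i − x_i = 0, so x_i* = α_i.
NE contributions = (1, 5, 3, 3, 3); X = 15.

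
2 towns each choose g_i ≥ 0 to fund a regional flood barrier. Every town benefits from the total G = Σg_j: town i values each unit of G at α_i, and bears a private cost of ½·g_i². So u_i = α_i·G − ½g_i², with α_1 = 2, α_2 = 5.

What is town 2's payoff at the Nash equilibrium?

Town i's FOC: ∂u_i/∂g_i = α_i − g_i = 0, so g_i* = α_i.
NE contributions = (2, 5); G = 7.
u_2 = α_2·G − ½·(g_2)² = 5·7 − ½·5² = 22.5.

22.5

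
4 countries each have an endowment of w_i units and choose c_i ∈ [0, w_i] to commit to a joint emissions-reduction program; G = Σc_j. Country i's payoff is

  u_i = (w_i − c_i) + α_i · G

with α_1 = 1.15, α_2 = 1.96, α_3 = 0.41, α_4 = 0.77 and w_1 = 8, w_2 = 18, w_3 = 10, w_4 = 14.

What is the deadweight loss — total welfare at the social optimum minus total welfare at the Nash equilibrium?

78.96

∂u_i/∂c_i = α_i − 1, so country i contributes w_i if α_i > 1, else 0.
α_i > 1 for i ∈ {1, 2}; NE contributions (8, 18, 0, 0), G = 26.
W^NE = Σw_i − G^NE + (Σα_i)·G^NE = 50 + 3.29·26 = 135.54.
Planner: ∂(Σu_j)/∂c_i = Σα_j − 1 = 3.29 > 0, so everyone contributes w_i; G^SO = 50, W^SO = 50 + 3.29·50 = 214.5.
Deadweight loss = 78.96.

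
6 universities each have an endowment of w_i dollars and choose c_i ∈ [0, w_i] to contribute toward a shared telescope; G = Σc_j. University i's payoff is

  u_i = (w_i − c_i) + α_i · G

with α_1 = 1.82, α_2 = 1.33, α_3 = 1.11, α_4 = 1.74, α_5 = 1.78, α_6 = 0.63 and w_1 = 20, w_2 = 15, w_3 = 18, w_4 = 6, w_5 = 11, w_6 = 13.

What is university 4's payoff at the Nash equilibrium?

∂u_i/∂c_i = α_i − 1, so university i contributes w_i if α_i > 1, else 0.
α_i > 1 for i ∈ {1, 2, 3, 4, 5}; NE contributions (20, 15, 18, 6, 11, 0), G = 70.
u_4 = (6 − 6) + 1.74·70 = 121.8.

121.8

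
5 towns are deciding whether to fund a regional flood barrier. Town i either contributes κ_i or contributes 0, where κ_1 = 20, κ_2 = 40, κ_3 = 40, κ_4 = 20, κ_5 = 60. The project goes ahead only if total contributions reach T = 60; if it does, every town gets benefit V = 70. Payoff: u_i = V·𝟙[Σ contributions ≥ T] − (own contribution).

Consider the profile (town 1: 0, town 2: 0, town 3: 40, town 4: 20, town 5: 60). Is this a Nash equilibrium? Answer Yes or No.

Total = 120 ≥ 60: provided.
Town 1 (pledges 0, payoff 70): pledging 20 → total 140, payoff 50. No gain.
Town 2 (pledges 0, payoff 70): pledging 40 → total 160, payoff 30. No gain.
Town 3 (pledges 40, payoff 30): dropping to 0 → total 80, payoff 70. Profitable deviation.

No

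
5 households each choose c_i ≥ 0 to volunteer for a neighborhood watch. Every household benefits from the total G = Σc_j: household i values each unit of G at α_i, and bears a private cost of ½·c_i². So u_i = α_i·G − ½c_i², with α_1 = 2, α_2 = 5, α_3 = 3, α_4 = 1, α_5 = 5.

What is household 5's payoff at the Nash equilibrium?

67.5

Household i's FOC: ∂u_i/∂c_i = α_i − c_i = 0, so c_i* = α_i.
NE contributions = (2, 5, 3, 1, 5); G = 16.
u_5 = α_5·G − ½·(c_5)² = 5·16 − ½·5² = 67.5.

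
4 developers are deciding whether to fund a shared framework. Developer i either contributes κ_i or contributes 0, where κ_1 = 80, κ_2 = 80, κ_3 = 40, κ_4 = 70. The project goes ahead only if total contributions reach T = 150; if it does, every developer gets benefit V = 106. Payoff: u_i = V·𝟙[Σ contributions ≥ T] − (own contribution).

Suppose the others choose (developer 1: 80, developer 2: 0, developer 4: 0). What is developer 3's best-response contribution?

Others' total = 80. Even contributing 40 gives 120 < 150: no benefit either way.
Best response: 0.

0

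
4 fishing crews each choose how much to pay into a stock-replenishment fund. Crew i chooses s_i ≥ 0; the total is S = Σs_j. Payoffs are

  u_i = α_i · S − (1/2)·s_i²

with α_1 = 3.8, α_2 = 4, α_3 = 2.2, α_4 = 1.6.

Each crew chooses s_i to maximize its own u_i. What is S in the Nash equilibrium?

11.6

Crew i's FOC: ∂u_i/∂s_i = α_i − s_i = 0, so s_i* = α_i.
NE contributions = (3.8, 4, 2.2, 1.6); S = 11.6.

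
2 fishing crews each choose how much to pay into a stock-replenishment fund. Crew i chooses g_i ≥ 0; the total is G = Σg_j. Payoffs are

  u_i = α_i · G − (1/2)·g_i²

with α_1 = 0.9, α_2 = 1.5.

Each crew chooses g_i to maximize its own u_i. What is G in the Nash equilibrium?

Crew i's FOC: ∂u_i/∂g_i = α_i − g_i = 0, so g_i* = α_i.
NE contributions = (0.9, 1.5); G = 2.4.

2.4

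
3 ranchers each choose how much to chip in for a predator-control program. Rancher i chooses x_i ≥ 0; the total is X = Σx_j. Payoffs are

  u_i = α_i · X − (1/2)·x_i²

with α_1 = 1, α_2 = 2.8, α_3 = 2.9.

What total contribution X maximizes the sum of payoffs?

20.1

Planner FOC: ∂(Σu_j)/∂x_i = (Σα_j) − x_i = 0, so x_i^SO = Σα_j = 6.7 for every i; X^SO = 20.1.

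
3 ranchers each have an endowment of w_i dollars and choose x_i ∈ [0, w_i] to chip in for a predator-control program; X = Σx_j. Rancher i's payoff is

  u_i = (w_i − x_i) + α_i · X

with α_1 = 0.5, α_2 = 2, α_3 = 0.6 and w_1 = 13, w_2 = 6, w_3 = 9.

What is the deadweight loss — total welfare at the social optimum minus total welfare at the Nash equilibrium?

46.2

∂u_i/∂x_i = α_i − 1, so rancher i contributes w_i if α_i > 1, else 0.
α_i > 1 for i ∈ {2}; NE contributions (0, 6, 0), X = 6.
W^NE = Σw_i − X^NE + (Σα_i)·X^NE = 28 + 2.1·6 = 40.6.
Planner: ∂(Σu_j)/∂x_i = Σα_j − 1 = 2.1 > 0, so everyone contributes w_i; X^SO = 28, W^SO = 28 + 2.1·28 = 86.8.
Deadweight loss = 46.2.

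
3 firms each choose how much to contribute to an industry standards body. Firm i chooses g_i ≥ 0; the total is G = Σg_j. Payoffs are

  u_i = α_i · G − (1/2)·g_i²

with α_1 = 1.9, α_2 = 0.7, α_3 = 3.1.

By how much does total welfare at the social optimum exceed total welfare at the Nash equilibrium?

Firm i's FOC: ∂u_i/∂g_i = α_i − g_i = 0, so g_i* = α_i.
NE contributions = (1.9, 0.7, 3.1); G = 5.7.
W^NE = (Σα)·G − ½Σα_i² = 5.7² − ½·13.71 = 25.635.
Planner sets g_i = Σα_j = 5.7 for every i, so G^SO = 3·5.7 = 17.1.
W^SO = (Σα)·G^SO − ½·3·(Σα)² = (3/2)·5.7² = 48.735.
Deadweight loss = W^SO − W^NE = 23.1.

23.1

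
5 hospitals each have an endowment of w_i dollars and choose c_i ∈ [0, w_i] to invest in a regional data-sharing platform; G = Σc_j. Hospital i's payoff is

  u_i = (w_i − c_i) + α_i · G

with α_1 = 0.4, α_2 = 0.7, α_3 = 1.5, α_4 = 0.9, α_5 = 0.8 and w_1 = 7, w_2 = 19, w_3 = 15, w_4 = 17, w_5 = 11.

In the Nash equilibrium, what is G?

∂u_i/∂c_i = α_i − 1, so hospital i contributes w_i if α_i > 1, else 0.
α_i > 1 for i ∈ {3}; NE contributions (0, 0, 15, 0, 0), G = 15.

15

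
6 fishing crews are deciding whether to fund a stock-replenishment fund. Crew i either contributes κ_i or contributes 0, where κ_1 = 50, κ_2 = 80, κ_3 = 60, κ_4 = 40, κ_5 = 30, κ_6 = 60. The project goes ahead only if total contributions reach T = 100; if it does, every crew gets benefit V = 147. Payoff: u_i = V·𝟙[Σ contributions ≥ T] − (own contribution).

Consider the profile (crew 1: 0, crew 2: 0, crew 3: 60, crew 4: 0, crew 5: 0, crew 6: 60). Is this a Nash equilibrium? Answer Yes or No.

Yes

Total = 120 ≥ 100: provided.
Crew 1 (pledges 0, payoff 147): pledging 50 → total 170, payoff 97. No gain.
Crew 2 (pledges 0, payoff 147): pledging 80 → total 200, payoff 67. No gain.
Crew 3 (pledges 60, payoff 87): dropping to 0 → total 60, payoff 0. No gain.
Crew 4 (pledges 0, payoff 147): pledging 40 → total 160, payoff 107. No gain.
Crew 5 (pledges 0, payoff 147): pledging 30 → total 150, payoff 117. No gain.
Crew 6 (pledges 60, payoff 87): dropping to 0 → total 60, payoff 0. No gain.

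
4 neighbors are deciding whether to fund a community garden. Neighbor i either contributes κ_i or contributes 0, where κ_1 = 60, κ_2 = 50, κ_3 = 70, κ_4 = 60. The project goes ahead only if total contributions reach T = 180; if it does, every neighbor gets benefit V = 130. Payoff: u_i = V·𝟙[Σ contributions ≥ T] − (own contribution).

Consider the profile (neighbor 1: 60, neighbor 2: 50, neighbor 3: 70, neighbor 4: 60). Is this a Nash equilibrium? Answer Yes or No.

No

Total = 240 ≥ 180: provided.
Neighbor 1 (pledges 60, payoff 70): dropping to 0 → total 180, payoff 130. Profitable deviation.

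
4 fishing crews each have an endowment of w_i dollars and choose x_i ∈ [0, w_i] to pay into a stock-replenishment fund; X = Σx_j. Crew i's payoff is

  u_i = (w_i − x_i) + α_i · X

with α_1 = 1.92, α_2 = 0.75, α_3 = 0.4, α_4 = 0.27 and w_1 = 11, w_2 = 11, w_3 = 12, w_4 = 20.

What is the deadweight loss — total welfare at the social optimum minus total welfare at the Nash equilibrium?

∂u_i/∂x_i = α_i − 1, so crew i contributes w_i if α_i > 1, else 0.
α_i > 1 for i ∈ {1}; NE contributions (11, 0, 0, 0), X = 11.
W^NE = Σw_i − X^NE + (Σα_i)·X^NE = 54 + 2.34·11 = 79.74.
Planner: ∂(Σu_j)/∂x_i = Σα_j − 1 = 2.34 > 0, so everyone contributes w_i; X^SO = 54, W^SO = 54 + 2.34·54 = 180.36.
Deadweight loss = 100.62.

100.62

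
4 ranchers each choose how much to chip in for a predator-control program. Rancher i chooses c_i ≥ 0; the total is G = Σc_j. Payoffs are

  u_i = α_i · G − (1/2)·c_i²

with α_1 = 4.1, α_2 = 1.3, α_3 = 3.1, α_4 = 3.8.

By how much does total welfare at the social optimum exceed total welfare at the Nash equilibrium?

172.565

Rancher i's FOC: ∂u_i/∂c_i = α_i − c_i = 0, so c_i* = α_i.
NE contributions = (4.1, 1.3, 3.1, 3.8); G = 12.3.
W^NE = (Σα)·G − ½Σα_i² = 12.3² − ½·42.55 = 130.015.
Planner sets c_i = Σα_j = 12.3 for every i, so G^SO = 4·12.3 = 49.2.
W^SO = (Σα)·G^SO − ½·4·(Σα)² = (4/2)·12.3² = 302.58.
Deadweight loss = W^SO − W^NE = 172.565.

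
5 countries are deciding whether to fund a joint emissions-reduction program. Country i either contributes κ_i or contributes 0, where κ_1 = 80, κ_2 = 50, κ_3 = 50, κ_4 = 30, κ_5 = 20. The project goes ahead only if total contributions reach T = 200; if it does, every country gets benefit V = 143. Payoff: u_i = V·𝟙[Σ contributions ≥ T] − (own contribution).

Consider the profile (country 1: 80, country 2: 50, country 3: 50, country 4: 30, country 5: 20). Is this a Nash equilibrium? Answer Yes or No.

Total = 230 ≥ 200: provided.
Country 1 (pledges 80, payoff 63): dropping to 0 → total 150, payoff 0. No gain.
Country 2 (pledges 50, payoff 93): dropping to 0 → total 180, payoff 0. No gain.
Country 3 (pledges 50, payoff 93): dropping to 0 → total 180, payoff 0. No gain.
Country 4 (pledges 30, payoff 113): dropping to 0 → total 200, payoff 143. Profitable deviation.

No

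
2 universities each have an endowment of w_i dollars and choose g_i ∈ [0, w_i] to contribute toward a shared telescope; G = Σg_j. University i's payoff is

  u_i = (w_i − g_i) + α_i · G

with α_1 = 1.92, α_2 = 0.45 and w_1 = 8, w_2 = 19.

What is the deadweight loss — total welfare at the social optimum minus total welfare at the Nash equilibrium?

26.03

∂u_i/∂g_i = α_i − 1, so university i contributes w_i if α_i > 1, else 0.
α_i > 1 for i ∈ {1}; NE contributions (8, 0), G = 8.
W^NE = Σw_i − G^NE + (Σα_i)·G^NE = 27 + 1.37·8 = 37.96.
Planner: ∂(Σu_j)/∂g_i = Σα_j − 1 = 1.37 > 0, so everyone contributes w_i; G^SO = 27, W^SO = 27 + 1.37·27 = 63.99.
Deadweight loss = 26.03.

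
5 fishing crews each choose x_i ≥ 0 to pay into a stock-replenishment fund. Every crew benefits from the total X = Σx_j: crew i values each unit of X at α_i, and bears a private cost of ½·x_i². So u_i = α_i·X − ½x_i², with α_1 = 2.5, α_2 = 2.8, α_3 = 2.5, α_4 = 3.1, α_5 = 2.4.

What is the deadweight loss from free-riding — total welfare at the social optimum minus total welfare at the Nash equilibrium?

Crew i's FOC: ∂u_i/∂x_i = α_i − x_i = 0, so x_i* = α_i.
NE contributions = (2.5, 2.8, 2.5, 3.1, 2.4); X = 13.3.
W^NE = (Σα)·X − ½Σα_i² = 13.3² − ½·35.71 = 159.035.
Planner sets x_i = Σα_j = 13.3 for every i, so X^SO = 5·13.3 = 66.5.
W^SO = (Σα)·X^SO − ½·5·(Σα)² = (5/2)·13.3² = 442.225.
Deadweight loss = W^SO − W^NE = 283.19.

283.19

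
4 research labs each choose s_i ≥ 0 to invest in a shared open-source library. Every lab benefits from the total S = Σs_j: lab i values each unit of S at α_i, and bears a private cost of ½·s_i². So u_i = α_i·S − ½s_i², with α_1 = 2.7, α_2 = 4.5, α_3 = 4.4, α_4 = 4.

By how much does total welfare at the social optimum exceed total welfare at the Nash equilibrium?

Lab i's FOC: ∂u_i/∂s_i = α_i − s_i = 0, so s_i* = α_i.
NE contributions = (2.7, 4.5, 4.4, 4); S = 15.6.
W^NE = (Σα)·S − ½Σα_i² = 15.6² − ½·62.9 = 211.91.
Planner sets s_i = Σα_j = 15.6 for every i, so S^SO = 4·15.6 = 62.4.
W^SO = (Σα)·S^SO − ½·4·(Σα)² = (4/2)·15.6² = 486.72.
Deadweight loss = W^SO − W^NE = 274.81.

274.81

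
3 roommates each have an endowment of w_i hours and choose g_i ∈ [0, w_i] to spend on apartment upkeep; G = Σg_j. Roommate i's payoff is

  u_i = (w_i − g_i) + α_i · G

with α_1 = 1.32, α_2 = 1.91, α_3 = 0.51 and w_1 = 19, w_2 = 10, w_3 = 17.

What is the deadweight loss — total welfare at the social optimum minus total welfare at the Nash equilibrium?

46.58

∂u_i/∂g_i = α_i − 1, so roommate i contributes w_i if α_i > 1, else 0.
α_i > 1 for i ∈ {1, 2}; NE contributions (19, 10, 0), G = 29.
W^NE = Σw_i − G^NE + (Σα_i)·G^NE = 46 + 2.74·29 = 125.46.
Planner: ∂(Σu_j)/∂g_i = Σα_j − 1 = 2.74 > 0, so everyone contributes w_i; G^SO = 46, W^SO = 46 + 2.74·46 = 172.04.
Deadweight loss = 46.58.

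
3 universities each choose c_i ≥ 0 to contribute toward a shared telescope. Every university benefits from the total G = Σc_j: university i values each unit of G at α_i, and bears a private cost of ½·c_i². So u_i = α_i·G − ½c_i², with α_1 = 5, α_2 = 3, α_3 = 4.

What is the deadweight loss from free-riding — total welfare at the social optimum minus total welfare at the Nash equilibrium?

97

University i's FOC: ∂u_i/∂c_i = α_i − c_i = 0, so c_i* = α_i.
NE contributions = (5, 3, 4); G = 12.
W^NE = (Σα)·G − ½Σα_i² = 12² − ½·50 = 119.
Planner sets c_i = Σα_j = 12 for every i, so G^SO = 3·12 = 36.
W^SO = (Σα)·G^SO − ½·3·(Σα)² = (3/2)·12² = 216.
Deadweight loss = W^SO − W^NE = 97.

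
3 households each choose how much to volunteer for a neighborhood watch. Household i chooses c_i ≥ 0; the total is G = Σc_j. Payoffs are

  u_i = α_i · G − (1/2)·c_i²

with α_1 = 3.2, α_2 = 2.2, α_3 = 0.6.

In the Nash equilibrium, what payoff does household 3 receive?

Household i's FOC: ∂u_i/∂c_i = α_i − c_i = 0, so c_i* = α_i.
NE contributions = (3.2, 2.2, 0.6); G = 6.
u_3 = α_3·G − ½·(c_3)² = 0.6·6 − ½·0.6² = 3.42.

3.42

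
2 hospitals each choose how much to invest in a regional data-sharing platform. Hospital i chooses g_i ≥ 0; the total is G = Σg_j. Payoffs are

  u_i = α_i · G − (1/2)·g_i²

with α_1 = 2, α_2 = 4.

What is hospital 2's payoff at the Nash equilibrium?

16

Hospital i's FOC: ∂u_i/∂g_i = α_i − g_i = 0, so g_i* = α_i.
NE contributions = (2, 4); G = 6.
u_2 = α_2·G − ½·(g_2)² = 4·6 − ½·4² = 16.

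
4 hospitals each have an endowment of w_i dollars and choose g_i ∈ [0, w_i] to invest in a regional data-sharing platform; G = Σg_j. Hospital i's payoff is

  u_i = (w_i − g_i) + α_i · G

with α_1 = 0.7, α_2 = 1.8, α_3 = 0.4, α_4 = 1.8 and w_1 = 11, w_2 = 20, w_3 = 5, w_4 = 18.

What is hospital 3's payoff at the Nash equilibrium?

20.2

∂u_i/∂g_i = α_i − 1, so hospital i contributes w_i if α_i > 1, else 0.
α_i > 1 for i ∈ {2, 4}; NE contributions (0, 20, 0, 18), G = 38.
u_3 = (5 − 0) + 0.4·38 = 20.2.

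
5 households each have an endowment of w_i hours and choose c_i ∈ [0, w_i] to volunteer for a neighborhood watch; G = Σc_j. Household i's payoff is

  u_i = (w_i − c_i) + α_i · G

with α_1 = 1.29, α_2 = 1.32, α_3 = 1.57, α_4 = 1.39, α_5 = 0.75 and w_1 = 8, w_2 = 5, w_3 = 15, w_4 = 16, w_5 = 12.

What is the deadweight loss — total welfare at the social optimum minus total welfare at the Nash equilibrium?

∂u_i/∂c_i = α_i − 1, so household i contributes w_i if α_i > 1, else 0.
α_i > 1 for i ∈ {1, 2, 3, 4}; NE contributions (8, 5, 15, 16, 0), G = 44.
W^NE = Σw_i − G^NE + (Σα_i)·G^NE = 56 + 5.32·44 = 290.08.
Planner: ∂(Σu_j)/∂c_i = Σα_j − 1 = 5.32 > 0, so everyone contributes w_i; G^SO = 56, W^SO = 56 + 5.32·56 = 353.92.
Deadweight loss = 63.84.

63.84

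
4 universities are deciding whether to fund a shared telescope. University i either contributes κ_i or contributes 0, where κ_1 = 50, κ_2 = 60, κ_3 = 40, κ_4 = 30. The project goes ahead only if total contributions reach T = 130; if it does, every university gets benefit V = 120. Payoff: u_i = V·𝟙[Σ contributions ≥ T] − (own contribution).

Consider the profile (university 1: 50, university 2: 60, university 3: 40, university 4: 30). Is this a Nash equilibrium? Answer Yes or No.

Total = 180 ≥ 130: provided.
University 1 (pledges 50, payoff 70): dropping to 0 → total 130, payoff 120. Profitable deviation.

No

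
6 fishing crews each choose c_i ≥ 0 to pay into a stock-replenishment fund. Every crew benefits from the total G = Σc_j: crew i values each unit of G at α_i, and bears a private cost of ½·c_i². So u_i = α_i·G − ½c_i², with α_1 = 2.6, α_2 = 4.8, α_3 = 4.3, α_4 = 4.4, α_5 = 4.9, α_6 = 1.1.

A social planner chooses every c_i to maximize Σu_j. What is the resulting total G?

Planner FOC: ∂(Σu_j)/∂c_i = (Σα_j) − c_i = 0, so c_i^SO = Σα_j = 22.1 for every i; G^SO = 132.6.

132.6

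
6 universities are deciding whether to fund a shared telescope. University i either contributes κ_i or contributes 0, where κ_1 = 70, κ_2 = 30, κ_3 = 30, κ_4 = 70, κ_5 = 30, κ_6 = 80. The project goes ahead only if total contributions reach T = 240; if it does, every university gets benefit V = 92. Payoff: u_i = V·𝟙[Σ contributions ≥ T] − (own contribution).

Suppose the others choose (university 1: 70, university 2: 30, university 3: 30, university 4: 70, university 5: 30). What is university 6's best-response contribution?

80

Others' total = 230. Contributing 80 brings total to 310 ≥ 240: gain V − κ_6 = 12.
Best response: 80.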